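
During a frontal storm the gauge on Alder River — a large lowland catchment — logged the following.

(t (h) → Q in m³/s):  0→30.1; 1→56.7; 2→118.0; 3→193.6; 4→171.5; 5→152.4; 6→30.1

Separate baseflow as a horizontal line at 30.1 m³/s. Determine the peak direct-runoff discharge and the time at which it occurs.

Q_p = 163.5 m³/s at t = 3 h

Subtracting baseflow gives direct-runoff ordinates: 0.0, 26.6, 87.9, 163.5, 141.4, 122.3, 0.0 m³/s.
The maximum is 163.5 m³/s, occurring at the reading for t = 3 h.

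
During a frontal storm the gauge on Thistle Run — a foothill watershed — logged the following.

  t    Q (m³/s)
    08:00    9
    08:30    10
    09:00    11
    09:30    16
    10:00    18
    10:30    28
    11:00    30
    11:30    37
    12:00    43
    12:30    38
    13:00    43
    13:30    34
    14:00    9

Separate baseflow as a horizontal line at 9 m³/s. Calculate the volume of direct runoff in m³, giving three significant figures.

V ≈ 3.76 × 10^5 m³

Direct-runoff ordinates (Q − Q_b): 0.0, 1.0, 2.0, 7.0, 9.0, 19.0, 21.0, 28.0, 34.0, 29.0, 34.0, 25.0, 0.0 m³/s.
ΣQ_DR = 209.0 m³/s.
With Δt = 0.5 h = 1800 s, V = ΣQ_DR · Δt = 209.0 × 1800 = 3.76 × 10^5 m³.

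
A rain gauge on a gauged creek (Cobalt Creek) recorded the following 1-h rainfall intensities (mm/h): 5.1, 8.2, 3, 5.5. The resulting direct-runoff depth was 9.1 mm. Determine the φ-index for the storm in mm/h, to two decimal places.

φ ≈ 3.23 mm/h

Only the 3 blocks with intensity above φ contribute runoff: 5.1, 8.2, 5.5 mm/h.
Σ(I−φ)·Δt = d  ⇒  (5.1+8.2+5.5 − 3φ)·1 = 9.1
φ = (18.80 − 9.1/1) / 3 = 3.23 mm/h.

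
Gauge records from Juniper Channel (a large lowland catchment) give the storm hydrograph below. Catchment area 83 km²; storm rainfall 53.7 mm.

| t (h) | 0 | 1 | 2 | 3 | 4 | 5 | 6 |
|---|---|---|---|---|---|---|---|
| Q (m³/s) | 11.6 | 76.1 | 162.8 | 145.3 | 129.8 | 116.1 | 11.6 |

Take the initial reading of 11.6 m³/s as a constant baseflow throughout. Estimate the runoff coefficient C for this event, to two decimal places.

C ≈ 0.46

ΣQ_DR = 572.1 m³/s; V = ΣQ_DR·Δt = 2.060 × 10^6 m³.
Runoff depth d = V / A = 24.81 mm.
C = d / P = 24.81 / 53.7 = 0.46.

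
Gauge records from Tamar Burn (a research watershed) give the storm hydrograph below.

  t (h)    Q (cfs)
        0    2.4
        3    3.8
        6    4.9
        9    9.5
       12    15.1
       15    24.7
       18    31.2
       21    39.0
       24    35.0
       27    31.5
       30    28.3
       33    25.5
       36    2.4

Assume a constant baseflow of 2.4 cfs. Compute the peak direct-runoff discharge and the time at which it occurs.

Q_p = 36.6 cfs at t = 21 h

Subtracting baseflow gives direct-runoff ordinates: 0.0, 1.4, 2.5, 7.1, 12.7, 22.3, 28.8, 36.6, 32.6, 29.1, 25.9, 23.1, 0.0 cfs.
The maximum is 36.6 cfs, occurring at the reading for t = 21 h.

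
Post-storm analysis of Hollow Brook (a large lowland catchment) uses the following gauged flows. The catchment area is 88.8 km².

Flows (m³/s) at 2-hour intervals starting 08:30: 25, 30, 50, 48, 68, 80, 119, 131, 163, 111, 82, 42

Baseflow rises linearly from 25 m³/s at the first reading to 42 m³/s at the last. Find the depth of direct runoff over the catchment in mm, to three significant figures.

d ≈ 44.4 mm

Direct runoff: 0.00, 3.45, 21.91, 18.36, 36.82, 47.27, 84.73, 95.18, 125.64, 72.09, 41.55, 0.00 m³/s; ΣQ_DR = 547.0 m³/s.
V = ΣQ_DR · Δt = 547.0 × 7200 s = 3.938 × 10^6 m³.
Over A = 88.8 km², depth = V / A = 44.4 mm.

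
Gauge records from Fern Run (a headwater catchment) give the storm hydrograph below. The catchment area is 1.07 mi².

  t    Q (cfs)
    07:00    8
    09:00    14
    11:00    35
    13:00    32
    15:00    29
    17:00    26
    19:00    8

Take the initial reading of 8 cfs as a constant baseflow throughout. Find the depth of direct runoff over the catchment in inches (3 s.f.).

Direct runoff: 0.0, 6.0, 27.0, 24.0, 21.0, 18.0, 0.0 cfs; ΣQ_DR = 96.00 cfs.
V = ΣQ_DR · Δt = 96.00 × 7200 s = 6.912 × 10^5 ft³.
Over A = 1.07 mi², depth = V / A = 0.278 in.

d ≈ 0.278 in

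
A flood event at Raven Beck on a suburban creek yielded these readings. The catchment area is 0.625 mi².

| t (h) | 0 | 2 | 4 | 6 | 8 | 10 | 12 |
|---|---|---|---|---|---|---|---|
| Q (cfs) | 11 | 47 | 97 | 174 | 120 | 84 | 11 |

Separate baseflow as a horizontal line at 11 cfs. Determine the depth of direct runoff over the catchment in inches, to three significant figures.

d ≈ 2.32 in

Direct runoff: 0.0, 36.0, 86.0, 163.0, 109.0, 73.0, 0.0 cfs; ΣQ_DR = 467.0 cfs.
V = ΣQ_DR · Δt = 467.0 × 7200 s = 3.362 × 10^6 ft³.
Over A = 0.625 mi², depth = V / A = 2.32 in.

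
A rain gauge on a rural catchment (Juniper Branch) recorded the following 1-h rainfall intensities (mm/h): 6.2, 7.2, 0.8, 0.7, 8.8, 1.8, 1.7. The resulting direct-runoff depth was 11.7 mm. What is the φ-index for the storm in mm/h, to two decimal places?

Only the 3 blocks with intensity above φ contribute runoff: 6.2, 7.2, 8.8 mm/h.
Σ(I−φ)·Δt = d  ⇒  (6.2+7.2+8.8 − 3φ)·1 = 11.7
φ = (22.20 − 11.7/1) / 3 = 3.50 mm/h.

φ ≈ 3.50 mm/h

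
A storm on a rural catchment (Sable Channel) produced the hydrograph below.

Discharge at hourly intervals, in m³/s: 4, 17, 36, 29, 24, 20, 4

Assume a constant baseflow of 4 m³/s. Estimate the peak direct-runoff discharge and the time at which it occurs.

Subtracting baseflow gives direct-runoff ordinates: 0.0, 13.0, 32.0, 25.0, 20.0, 16.0, 0.0 m³/s.
The maximum is 32.0 m³/s, occurring at the reading for t = 2 h.

Q_p = 32.0 m³/s at t = 2 h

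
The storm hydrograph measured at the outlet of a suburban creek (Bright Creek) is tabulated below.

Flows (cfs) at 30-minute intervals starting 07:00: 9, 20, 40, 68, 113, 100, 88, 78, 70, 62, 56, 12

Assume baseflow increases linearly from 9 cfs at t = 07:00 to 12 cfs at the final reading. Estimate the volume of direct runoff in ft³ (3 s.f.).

V ≈ 1.06 × 10^6 ft³

Direct-runoff ordinates (Q − Q_b): 0.00, 10.73, 30.45, 58.18, 102.91, 89.64, 77.36, 67.09, 58.82, 50.55, 44.27, 0.00 cfs.
ΣQ_DR = 590.0 cfs.
With Δt = 0.5 h = 1800 s, V = ΣQ_DR · Δt = 590.0 × 1800 = 1.06 × 10^6 ft³.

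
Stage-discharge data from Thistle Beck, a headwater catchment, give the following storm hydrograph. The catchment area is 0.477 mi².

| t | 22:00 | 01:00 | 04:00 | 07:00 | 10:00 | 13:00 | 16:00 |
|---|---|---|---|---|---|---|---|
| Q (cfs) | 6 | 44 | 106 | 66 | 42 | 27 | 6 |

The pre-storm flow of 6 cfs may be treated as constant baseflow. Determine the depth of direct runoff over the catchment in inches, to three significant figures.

d ≈ 2.49 in

Direct runoff: 0.0, 38.0, 100.0, 60.0, 36.0, 21.0, 0.0 cfs; ΣQ_DR = 255.0 cfs.
V = ΣQ_DR · Δt = 255.0 × 10800 s = 2.754 × 10^6 ft³.
Over A = 0.477 mi², depth = V / A = 2.49 in.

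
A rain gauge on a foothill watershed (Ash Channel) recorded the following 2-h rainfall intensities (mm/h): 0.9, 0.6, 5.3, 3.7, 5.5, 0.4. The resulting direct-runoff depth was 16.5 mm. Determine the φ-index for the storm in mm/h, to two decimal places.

Only the 3 blocks with intensity above φ contribute runoff: 5.3, 3.7, 5.5 mm/h.
Σ(I−φ)·Δt = d  ⇒  (5.3+3.7+5.5 − 3φ)·2 = 16.5
φ = (14.50 − 16.5/2) / 3 = 2.08 mm/h.

φ ≈ 2.08 mm/h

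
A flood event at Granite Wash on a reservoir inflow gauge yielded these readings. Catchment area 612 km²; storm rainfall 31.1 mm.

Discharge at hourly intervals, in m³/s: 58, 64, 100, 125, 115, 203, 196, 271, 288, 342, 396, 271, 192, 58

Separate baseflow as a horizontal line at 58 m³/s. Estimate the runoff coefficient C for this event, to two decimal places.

ΣQ_DR = 1867 m³/s; V = ΣQ_DR·Δt = 6.721 × 10^6 m³.
Runoff depth d = V / A = 10.98 mm.
C = d / P = 10.98 / 31.1 = 0.35.

C ≈ 0.35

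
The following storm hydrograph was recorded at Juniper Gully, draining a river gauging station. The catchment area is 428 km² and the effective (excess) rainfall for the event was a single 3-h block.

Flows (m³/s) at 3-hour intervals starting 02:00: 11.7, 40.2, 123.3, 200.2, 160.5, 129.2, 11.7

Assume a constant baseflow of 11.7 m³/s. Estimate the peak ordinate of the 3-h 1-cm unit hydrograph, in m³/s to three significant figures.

U_p ≈ 126 m³/s

Direct runoff: 0.0, 28.5, 111.6, 188.5, 148.8, 117.5, 0.0 m³/s; ΣQ_DR = 594.9 m³/s, peak = 188.5 m³/s.
Runoff depth d = ΣQ_DR·Δt / A = 594.9 × 10800 / (428 km²) = 15.01 mm.
The 1-cm UH is the DRH scaled by (10 mm)/d, so U_p = 188.5 × 10/15.01 = 126 m³/s.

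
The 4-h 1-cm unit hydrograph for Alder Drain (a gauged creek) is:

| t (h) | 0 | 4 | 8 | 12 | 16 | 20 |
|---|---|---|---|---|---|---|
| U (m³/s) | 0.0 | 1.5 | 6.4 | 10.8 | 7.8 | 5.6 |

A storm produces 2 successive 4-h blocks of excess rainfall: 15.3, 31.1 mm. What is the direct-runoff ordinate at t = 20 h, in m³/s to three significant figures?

By discrete convolution, Q_j = Σ (P_i / 10 mm) · U_{j−i}.
At t = 20 h (j=5): Q = (15.3/10)·5.6 + (31.1/10)·7.8 = 32.8 m³/s.

Q ≈ 32.8 m³/s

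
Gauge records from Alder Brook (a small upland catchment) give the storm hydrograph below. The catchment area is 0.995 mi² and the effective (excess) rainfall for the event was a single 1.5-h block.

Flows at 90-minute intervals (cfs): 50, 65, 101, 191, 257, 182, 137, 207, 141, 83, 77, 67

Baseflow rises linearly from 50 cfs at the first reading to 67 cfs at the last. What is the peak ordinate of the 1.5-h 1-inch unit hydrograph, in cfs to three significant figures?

Direct runoff: 0.00, 13.45, 47.91, 136.36, 200.82, 124.27, 77.73, 146.18, 78.64, 19.09, 11.55, 0.00 cfs; ΣQ_DR = 856.0 cfs, peak = 200.82 cfs.
Runoff depth d = ΣQ_DR·Δt / A = 856.0 × 5400 / (0.995 mi²) = 2.000 in.
The 1-inch UH is the DRH scaled by (1 in)/d, so U_p = 200.82 × 1/2.000 = 100 cfs.

U_p ≈ 100 cfs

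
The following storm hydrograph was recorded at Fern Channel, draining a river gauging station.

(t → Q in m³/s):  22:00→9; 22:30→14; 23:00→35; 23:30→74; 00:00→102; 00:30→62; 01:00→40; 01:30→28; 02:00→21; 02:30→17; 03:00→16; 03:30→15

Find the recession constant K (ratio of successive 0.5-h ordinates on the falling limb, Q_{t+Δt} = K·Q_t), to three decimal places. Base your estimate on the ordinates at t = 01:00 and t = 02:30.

Using the recession-limb readings at t = 01:00 and t = 02:30: Q falls from 40 to 17 m³/s over 3 intervals.
K = (Q₂/Q₁)^(1/3) = (17/40)^(1/3) = 0.752.

K ≈ 0.752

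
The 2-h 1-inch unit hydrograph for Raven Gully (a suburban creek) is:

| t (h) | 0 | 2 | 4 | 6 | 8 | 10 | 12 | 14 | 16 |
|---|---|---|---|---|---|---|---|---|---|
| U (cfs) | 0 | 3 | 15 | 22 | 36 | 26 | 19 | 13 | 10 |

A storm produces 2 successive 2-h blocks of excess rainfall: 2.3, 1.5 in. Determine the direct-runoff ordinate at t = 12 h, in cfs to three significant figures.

By discrete convolution, Q_j = Σ (P_i / 1 in) · U_{j−i}.
At t = 12 h (j=6): Q = (2.3/1)·19 + (1.5/1)·26 = 82.7 cfs.

Q ≈ 82.7 cfs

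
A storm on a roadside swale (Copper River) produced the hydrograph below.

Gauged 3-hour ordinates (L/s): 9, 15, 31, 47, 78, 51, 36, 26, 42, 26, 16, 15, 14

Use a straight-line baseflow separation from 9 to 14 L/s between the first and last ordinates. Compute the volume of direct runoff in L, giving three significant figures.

Direct-runoff ordinates (Q − Q_b): 0.00, 5.58, 21.17, 36.75, 67.33, 39.92, 24.50, 14.08, 29.67, 13.25, 2.83, 1.42, 0.00 L/s.
ΣQ_DR = 256.5 L/s.
With Δt = 3 h = 10800 s, V = ΣQ_DR · Δt = 256.5 × 10800 = 2.77 × 10^6 L.

V ≈ 2.77 × 10^6 L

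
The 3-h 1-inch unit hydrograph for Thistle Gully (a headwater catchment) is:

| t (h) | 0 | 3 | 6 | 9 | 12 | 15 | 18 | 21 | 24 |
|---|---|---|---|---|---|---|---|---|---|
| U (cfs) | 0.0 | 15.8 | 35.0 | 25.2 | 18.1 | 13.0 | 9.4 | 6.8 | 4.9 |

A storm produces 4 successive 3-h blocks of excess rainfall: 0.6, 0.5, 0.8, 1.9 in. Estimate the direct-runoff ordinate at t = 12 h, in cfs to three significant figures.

By discrete convolution, Q_j = Σ (P_i / 1 in) · U_{j−i}.
At t = 12 h (j=4): Q = (0.6/1)·18.1 + (0.5/1)·25.2 + (0.8/1)·35.0 + (1.9/1)·15.8 = 81.5 cfs.

Q ≈ 81.5 cfs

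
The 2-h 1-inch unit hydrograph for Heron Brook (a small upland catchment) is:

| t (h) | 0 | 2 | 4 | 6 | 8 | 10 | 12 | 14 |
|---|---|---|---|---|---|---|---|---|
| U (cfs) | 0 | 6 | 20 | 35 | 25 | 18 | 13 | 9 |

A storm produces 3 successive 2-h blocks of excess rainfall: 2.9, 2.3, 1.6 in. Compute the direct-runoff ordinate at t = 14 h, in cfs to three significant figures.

By discrete convolution, Q_j = Σ (P_i / 1 in) · U_{j−i}.
At t = 14 h (j=7): Q = (2.9/1)·9 + (2.3/1)·13 + (1.6/1)·18 = 84.8 cfs.

Q ≈ 84.8 cfs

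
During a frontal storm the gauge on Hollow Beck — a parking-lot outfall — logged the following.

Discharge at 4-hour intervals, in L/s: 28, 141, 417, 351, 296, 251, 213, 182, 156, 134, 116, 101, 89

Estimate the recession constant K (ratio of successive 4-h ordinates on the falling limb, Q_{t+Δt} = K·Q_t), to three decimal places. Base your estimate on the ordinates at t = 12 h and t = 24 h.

K ≈ 0.847

Using the recession-limb readings at t = 12 h and t = 24 h: Q falls from 351 to 213 L/s over 3 intervals.
K = (Q₂/Q₁)^(1/3) = (213/351)^(1/3) = 0.847.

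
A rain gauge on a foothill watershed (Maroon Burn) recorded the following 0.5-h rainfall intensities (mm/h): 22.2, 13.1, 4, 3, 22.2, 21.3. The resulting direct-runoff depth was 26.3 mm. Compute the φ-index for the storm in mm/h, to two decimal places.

Only the 4 blocks with intensity above φ contribute runoff: 22.2, 13.1, 22.2, 21.3 mm/h.
Σ(I−φ)·Δt = d  ⇒  (22.2+13.1+22.2+21.3 − 4φ)·0.5 = 26.3
φ = (78.80 − 26.3/0.5) / 4 = 6.55 mm/h.

φ ≈ 6.55 mm/h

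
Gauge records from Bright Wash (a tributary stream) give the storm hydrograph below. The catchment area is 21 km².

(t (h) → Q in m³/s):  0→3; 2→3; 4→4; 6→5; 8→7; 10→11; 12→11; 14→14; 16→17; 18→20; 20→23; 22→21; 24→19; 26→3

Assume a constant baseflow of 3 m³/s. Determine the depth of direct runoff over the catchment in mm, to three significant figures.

d ≈ 40.8 mm

Direct runoff: 0.0, 0.0, 1.0, 2.0, 4.0, 8.0, 8.0, 11.0, 14.0, 17.0, 20.0, 18.0, 16.0, 0.0 m³/s; ΣQ_DR = 119.0 m³/s.
V = ΣQ_DR · Δt = 119.0 × 7200 s = 8.568 × 10^5 m³.
Over A = 21 km², depth = V / A = 40.8 mm.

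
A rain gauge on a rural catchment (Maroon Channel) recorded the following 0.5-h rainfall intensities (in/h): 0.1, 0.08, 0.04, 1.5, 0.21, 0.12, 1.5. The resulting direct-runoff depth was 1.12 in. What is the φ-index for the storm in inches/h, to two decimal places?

Only the 2 blocks with intensity above φ contribute runoff: 1.5, 1.5 in/h.
Σ(I−φ)·Δt = d  ⇒  (1.5+1.5 − 2φ)·0.5 = 1.12
φ = (3.000 − 1.12/0.5) / 2 = 0.38 in/h.

φ ≈ 0.38 in/h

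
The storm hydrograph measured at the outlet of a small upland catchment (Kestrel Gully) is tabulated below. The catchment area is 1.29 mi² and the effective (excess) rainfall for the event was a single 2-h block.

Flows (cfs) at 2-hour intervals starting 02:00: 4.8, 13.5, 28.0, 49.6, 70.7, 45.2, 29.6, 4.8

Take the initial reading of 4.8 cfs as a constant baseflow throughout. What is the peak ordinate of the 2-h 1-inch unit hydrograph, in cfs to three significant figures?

U_p ≈ 132 cfs

Direct runoff: 0.0, 8.7, 23.2, 44.8, 65.9, 40.4, 24.8, 0.0 cfs; ΣQ_DR = 207.8 cfs, peak = 65.9 cfs.
Runoff depth d = ΣQ_DR·Δt / A = 207.8 × 7200 / (1.29 mi²) = 0.4992 in.
The 1-inch UH is the DRH scaled by (1 in)/d, so U_p = 65.9 × 1/0.4992 = 132 cfs.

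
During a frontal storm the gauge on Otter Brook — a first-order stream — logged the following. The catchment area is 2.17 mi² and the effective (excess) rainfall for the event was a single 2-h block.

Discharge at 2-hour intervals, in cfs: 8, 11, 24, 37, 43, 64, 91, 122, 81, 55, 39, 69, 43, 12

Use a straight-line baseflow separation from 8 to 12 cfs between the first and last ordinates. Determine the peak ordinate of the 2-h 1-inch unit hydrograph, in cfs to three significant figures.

Direct runoff: 0.00, 2.69, 15.38, 28.08, 33.77, 54.46, 81.15, 111.85, 70.54, 44.23, 27.92, 57.62, 31.31, 0.00 cfs; ΣQ_DR = 559.0 cfs, peak = 111.85 cfs.
Runoff depth d = ΣQ_DR·Δt / A = 559.0 × 7200 / (2.17 mi²) = 0.7984 in.
The 1-inch UH is the DRH scaled by (1 in)/d, so U_p = 111.85 × 1/0.7984 = 140 cfs.

U_p ≈ 140 cfs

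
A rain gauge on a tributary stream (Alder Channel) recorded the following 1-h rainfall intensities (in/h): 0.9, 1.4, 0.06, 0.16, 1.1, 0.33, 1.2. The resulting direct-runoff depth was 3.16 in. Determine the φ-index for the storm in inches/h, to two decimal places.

Only the 4 blocks with intensity above φ contribute runoff: 0.9, 1.4, 1.1, 1.2 in/h.
Σ(I−φ)·Δt = d  ⇒  (0.9+1.4+1.1+1.2 − 4φ)·1 = 3.16
φ = (4.600 − 3.16/1) / 4 = 0.36 in/h.

φ ≈ 0.36 in/h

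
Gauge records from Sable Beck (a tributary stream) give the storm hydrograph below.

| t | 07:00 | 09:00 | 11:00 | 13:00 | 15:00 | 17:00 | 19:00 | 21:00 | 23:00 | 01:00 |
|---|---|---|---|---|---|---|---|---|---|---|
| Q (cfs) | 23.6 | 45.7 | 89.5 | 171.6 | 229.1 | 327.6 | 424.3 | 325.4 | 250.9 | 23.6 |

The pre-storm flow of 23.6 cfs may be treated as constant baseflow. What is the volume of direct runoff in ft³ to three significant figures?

Direct-runoff ordinates (Q − Q_b): 0.0, 22.1, 65.9, 148.0, 205.5, 304.0, 400.7, 301.8, 227.3, 0.0 cfs.
ΣQ_DR = 1675 cfs.
With Δt = 2 h = 7200 s, V = ΣQ_DR · Δt = 1675 × 7200 = 1.21 × 10^7 ft³.

V ≈ 1.21 × 10^7 ft³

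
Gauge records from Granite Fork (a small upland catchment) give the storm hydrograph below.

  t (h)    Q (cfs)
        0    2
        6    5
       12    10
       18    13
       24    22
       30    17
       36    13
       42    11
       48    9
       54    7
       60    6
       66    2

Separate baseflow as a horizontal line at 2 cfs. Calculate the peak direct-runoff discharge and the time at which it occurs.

Subtracting baseflow gives direct-runoff ordinates: 0.0, 3.0, 8.0, 11.0, 20.0, 15.0, 11.0, 9.0, 7.0, 5.0, 4.0, 0.0 cfs.
The maximum is 20.0 cfs, occurring at the reading for t = 24 h.

Q_p = 20.0 cfs at t = 24 h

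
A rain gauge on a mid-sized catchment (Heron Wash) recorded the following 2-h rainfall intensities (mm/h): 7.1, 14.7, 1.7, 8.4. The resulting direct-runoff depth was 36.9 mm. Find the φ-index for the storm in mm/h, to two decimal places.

Only the 3 blocks with intensity above φ contribute runoff: 7.1, 14.7, 8.4 mm/h.
Σ(I−φ)·Δt = d  ⇒  (7.1+14.7+8.4 − 3φ)·2 = 36.9
φ = (30.20 − 36.9/2) / 3 = 3.92 mm/h.

φ ≈ 3.92 mm/h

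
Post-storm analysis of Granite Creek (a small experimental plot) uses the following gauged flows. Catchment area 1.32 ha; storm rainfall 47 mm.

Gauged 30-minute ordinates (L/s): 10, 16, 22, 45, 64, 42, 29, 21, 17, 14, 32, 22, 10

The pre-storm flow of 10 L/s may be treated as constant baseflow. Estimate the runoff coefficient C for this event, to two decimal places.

C ≈ 0.62

ΣQ_DR = 214.0 L/s; V = ΣQ_DR·Δt = 3.852 × 10^5 L.
Runoff depth d = V / A = 29.18 mm.
C = d / P = 29.18 / 47 = 0.62.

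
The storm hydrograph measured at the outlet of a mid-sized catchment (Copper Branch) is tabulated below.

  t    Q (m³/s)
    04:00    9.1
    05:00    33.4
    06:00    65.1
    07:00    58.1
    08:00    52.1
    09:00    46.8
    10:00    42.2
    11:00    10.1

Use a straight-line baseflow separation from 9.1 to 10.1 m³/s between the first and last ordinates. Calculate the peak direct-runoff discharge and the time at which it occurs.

Q_p = 55.71 m³/s at t = 06:00

Subtracting baseflow gives direct-runoff ordinates: 0.00, 24.16, 55.71, 48.57, 42.43, 36.99, 32.24, 0.00 m³/s.
The maximum is 55.71 m³/s, occurring at the reading for t = 06:00.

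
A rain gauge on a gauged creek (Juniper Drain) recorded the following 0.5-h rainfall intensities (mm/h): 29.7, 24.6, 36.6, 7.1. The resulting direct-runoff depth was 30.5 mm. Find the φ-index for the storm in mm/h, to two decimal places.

Only the 3 blocks with intensity above φ contribute runoff: 29.7, 24.6, 36.6 mm/h.
Σ(I−φ)·Δt = d  ⇒  (29.7+24.6+36.6 − 3φ)·0.5 = 30.5
φ = (90.90 − 30.5/0.5) / 3 = 9.97 mm/h.

φ ≈ 9.97 mm/h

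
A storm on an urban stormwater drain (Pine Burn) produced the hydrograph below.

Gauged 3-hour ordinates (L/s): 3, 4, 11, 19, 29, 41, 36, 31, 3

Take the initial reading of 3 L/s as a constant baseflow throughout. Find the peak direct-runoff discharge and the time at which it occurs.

Q_p = 38.0 L/s at t = 15 h

Subtracting baseflow gives direct-runoff ordinates: 0.0, 1.0, 8.0, 16.0, 26.0, 38.0, 33.0, 28.0, 0.0 L/s.
The maximum is 38.0 L/s, occurring at the reading for t = 15 h.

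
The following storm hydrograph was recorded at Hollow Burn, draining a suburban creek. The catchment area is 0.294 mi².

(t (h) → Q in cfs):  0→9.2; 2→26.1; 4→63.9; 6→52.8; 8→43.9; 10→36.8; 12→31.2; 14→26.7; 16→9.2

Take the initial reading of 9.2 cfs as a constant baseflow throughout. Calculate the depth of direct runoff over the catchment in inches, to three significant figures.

Direct runoff: 0.0, 16.9, 54.7, 43.6, 34.7, 27.6, 22.0, 17.5, 0.0 cfs; ΣQ_DR = 217.0 cfs.
V = ΣQ_DR · Δt = 217.0 × 7200 s = 1.562 × 10^6 ft³.
Over A = 0.294 mi², depth = V / A = 2.29 in.

d ≈ 2.29 in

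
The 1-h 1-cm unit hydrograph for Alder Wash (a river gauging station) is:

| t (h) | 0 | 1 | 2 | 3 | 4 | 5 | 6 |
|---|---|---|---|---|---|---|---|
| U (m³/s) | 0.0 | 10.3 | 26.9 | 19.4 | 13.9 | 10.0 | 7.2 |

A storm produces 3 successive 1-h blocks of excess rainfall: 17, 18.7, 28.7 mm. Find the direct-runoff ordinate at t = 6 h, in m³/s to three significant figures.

Q ≈ 70.8 m³/s

By discrete convolution, Q_j = Σ (P_i / 10 mm) · U_{j−i}.
At t = 6 h (j=6): Q = (17/10)·7.2 + (18.7/10)·10.0 + (28.7/10)·13.9 = 70.8 m³/s.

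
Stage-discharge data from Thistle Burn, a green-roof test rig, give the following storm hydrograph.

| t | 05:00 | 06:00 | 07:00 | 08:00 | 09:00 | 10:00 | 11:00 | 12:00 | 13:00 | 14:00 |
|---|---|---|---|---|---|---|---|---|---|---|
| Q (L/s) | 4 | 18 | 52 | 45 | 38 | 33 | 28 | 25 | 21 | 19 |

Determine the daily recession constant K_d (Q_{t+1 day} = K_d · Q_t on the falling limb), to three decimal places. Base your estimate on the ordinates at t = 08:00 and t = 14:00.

K_d ≈ 0.032

Between t = 08:00 and t = 14:00 the flow falls from 45 to 19 L/s over 6×1 h = 6 h.
Per-interval ratio K = (19/45)^(1/6) = 0.8661; K_d = K^(24/1) = 0.032.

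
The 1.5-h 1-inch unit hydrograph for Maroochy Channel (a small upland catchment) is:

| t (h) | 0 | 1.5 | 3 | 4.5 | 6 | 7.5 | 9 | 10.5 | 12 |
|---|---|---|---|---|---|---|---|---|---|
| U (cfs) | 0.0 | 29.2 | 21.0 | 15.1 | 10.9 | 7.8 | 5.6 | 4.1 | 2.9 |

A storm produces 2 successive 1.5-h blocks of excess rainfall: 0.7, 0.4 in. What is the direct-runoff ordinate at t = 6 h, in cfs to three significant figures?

Q ≈ 13.7 cfs

By discrete convolution, Q_j = Σ (P_i / 1 in) · U_{j−i}.
At t = 6 h (j=4): Q = (0.7/1)·10.9 + (0.4/1)·15.1 = 13.7 cfs.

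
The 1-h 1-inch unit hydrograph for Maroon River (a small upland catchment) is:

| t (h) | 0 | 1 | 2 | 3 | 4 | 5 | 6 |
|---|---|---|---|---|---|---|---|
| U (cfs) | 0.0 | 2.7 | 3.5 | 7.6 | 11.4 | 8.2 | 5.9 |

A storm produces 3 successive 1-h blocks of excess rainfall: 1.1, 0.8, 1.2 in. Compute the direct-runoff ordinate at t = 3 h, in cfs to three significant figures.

Q ≈ 14.4 cfs

By discrete convolution, Q_j = Σ (P_i / 1 in) · U_{j−i}.
At t = 3 h (j=3): Q = (1.1/1)·7.6 + (0.8/1)·3.5 + (1.2/1)·2.7 = 14.4 cfs.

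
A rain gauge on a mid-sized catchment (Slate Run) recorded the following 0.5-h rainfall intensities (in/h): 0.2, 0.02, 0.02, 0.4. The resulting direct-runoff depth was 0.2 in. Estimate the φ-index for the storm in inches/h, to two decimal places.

Only the 2 blocks with intensity above φ contribute runoff: 0.2, 0.4 in/h.
Σ(I−φ)·Δt = d  ⇒  (0.2+0.4 − 2φ)·0.5 = 0.2
φ = (0.6000 − 0.2/0.5) / 2 = 0.10 in/h.

φ ≈ 0.10 in/h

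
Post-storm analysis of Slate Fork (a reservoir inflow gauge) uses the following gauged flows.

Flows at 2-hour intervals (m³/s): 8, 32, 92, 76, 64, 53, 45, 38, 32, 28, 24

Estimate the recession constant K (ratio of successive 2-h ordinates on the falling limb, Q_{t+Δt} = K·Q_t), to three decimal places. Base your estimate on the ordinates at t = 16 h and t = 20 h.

K ≈ 0.866

Using the recession-limb readings at t = 16 h and t = 20 h: Q falls from 32 to 24 m³/s over 2 intervals.
K = (Q₂/Q₁)^(1/2) = (24/32)^(1/2) = 0.866.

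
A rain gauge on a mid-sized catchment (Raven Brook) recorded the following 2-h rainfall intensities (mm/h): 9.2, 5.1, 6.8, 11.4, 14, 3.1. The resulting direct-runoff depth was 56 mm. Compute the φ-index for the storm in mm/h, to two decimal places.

φ ≈ 3.70 mm/h

Only the 5 blocks with intensity above φ contribute runoff: 9.2, 5.1, 6.8, 11.4, 14 mm/h.
Σ(I−φ)·Δt = d  ⇒  (9.2+5.1+6.8+11.4+14 − 5φ)·2 = 56
φ = (46.50 − 56/2) / 5 = 3.70 mm/h.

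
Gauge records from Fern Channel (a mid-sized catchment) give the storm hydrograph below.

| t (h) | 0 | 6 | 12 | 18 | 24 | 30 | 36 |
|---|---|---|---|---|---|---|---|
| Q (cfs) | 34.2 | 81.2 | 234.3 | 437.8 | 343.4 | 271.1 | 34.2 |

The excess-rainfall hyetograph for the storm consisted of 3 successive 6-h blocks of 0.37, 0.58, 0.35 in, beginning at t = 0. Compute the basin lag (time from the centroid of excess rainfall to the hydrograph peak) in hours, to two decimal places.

Centroid of excess rainfall: t_c = Σ P_i·t̄_i / ΣP_i = 8.9077 h (block centres at 3, 9, 15 h).
Hydrograph peak occurs at t = 18 h, so basin lag t_L = 18 − 8.9077 = 9.09 h.

t_L ≈ 9.09 h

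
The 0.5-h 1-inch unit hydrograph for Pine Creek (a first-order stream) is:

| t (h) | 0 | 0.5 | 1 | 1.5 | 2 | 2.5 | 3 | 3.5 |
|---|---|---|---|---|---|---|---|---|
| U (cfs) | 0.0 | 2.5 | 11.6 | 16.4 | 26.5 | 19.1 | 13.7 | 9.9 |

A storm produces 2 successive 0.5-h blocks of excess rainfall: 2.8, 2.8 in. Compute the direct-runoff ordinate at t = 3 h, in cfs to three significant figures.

By discrete convolution, Q_j = Σ (P_i / 1 in) · U_{j−i}.
At t = 3 h (j=6): Q = (2.8/1)·13.7 + (2.8/1)·19.1 = 91.8 cfs.

Q ≈ 91.8 cfs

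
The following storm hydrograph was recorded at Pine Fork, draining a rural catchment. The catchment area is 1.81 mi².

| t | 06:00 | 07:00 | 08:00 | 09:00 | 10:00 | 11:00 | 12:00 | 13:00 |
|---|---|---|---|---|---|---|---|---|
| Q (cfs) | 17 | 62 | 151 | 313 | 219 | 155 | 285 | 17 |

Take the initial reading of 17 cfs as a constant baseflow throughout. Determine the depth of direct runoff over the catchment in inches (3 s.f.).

d ≈ 0.927 in

Direct runoff: 0.0, 45.0, 134.0, 296.0, 202.0, 138.0, 268.0, 0.0 cfs; ΣQ_DR = 1083 cfs.
V = ΣQ_DR · Δt = 1083 × 3600 s = 3.899 × 10^6 ft³.
Over A = 1.81 mi², depth = V / A = 0.927 in.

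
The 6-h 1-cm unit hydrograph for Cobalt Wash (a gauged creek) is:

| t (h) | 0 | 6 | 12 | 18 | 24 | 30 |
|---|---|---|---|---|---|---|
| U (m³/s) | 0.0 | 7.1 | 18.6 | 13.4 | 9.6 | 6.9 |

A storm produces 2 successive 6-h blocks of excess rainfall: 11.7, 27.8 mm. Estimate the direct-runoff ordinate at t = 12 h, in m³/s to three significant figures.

Q ≈ 41.5 m³/s

By discrete convolution, Q_j = Σ (P_i / 10 mm) · U_{j−i}.
At t = 12 h (j=2): Q = (11.7/10)·18.6 + (27.8/10)·7.1 = 41.5 m³/s.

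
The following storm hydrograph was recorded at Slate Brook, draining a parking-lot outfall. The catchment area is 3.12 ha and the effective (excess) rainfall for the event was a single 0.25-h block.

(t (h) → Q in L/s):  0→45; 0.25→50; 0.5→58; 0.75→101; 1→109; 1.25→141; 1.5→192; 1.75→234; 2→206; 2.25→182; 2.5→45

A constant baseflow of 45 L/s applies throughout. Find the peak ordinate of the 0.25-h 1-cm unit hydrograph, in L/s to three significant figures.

U_p ≈ 75.5 L/s

Direct runoff: 0.0, 5.0, 13.0, 56.0, 64.0, 96.0, 147.0, 189.0, 161.0, 137.0, 0.0 L/s; ΣQ_DR = 868.0 L/s, peak = 189.0 L/s.
Runoff depth d = ΣQ_DR·Δt / A = 868.0 × 900 / (3.12 ha) = 25.04 mm.
The 1-cm UH is the DRH scaled by (10 mm)/d, so U_p = 189.0 × 10/25.04 = 75.5 L/s.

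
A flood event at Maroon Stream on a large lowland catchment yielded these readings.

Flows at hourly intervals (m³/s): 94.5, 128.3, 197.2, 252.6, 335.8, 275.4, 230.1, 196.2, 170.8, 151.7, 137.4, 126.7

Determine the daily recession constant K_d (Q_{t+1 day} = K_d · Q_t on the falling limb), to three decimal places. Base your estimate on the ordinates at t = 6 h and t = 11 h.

Between t = 6 h and t = 11 h the flow falls from 230.1 to 126.7 m³/s over 5×1 h = 5 h.
Per-interval ratio K = (126.7/230.1)^(1/5) = 0.8875; K_d = K^(24/1) = 0.057.

K_d ≈ 0.057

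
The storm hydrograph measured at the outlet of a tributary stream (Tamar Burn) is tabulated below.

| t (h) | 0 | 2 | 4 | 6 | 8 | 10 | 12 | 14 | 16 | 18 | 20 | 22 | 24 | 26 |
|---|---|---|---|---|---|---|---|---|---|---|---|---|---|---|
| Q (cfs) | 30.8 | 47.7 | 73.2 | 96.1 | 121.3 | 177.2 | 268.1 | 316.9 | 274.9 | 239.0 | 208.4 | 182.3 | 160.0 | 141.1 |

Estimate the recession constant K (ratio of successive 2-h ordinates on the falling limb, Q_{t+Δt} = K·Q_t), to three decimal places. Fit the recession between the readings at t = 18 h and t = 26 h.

Using the recession-limb readings at t = 18 h and t = 26 h: Q falls from 239.0 to 141.1 cfs over 4 intervals.
K = (Q₂/Q₁)^(1/4) = (141.1/239.0)^(1/4) = 0.877.

K ≈ 0.877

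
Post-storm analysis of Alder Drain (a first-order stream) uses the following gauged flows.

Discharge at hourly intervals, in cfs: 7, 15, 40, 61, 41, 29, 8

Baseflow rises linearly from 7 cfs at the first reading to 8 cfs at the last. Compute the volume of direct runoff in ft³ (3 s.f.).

V ≈ 5.35 × 10^5 ft³

Direct-runoff ordinates (Q − Q_b): 0.00, 7.83, 32.67, 53.50, 33.33, 21.17, 0.00 cfs.
ΣQ_DR = 148.5 cfs.
With Δt = 1 h = 3600 s, V = ΣQ_DR · Δt = 148.5 × 3600 = 5.35 × 10^5 ft³.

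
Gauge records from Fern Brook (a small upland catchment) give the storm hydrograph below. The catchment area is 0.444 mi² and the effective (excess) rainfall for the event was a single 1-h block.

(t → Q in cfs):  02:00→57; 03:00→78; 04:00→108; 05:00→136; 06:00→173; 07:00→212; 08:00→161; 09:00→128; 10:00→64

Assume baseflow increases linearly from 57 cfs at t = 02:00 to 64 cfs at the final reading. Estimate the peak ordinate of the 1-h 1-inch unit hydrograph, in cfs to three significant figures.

Direct runoff: 0.00, 20.12, 49.25, 76.38, 112.50, 150.62, 98.75, 64.88, 0.00 cfs; ΣQ_DR = 572.5 cfs, peak = 150.62 cfs.
Runoff depth d = ΣQ_DR·Δt / A = 572.5 × 3600 / (0.444 mi²) = 1.998 in.
The 1-inch UH is the DRH scaled by (1 in)/d, so U_p = 150.62 × 1/1.998 = 75.4 cfs.

U_p ≈ 75.4 cfs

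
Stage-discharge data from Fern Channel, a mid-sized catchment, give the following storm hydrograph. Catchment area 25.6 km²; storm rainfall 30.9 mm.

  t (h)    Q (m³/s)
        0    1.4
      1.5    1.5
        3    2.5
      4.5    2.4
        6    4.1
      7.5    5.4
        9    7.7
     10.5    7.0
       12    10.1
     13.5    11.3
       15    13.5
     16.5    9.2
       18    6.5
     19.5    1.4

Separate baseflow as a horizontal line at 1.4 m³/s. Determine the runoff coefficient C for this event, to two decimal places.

ΣQ_DR = 64.40 m³/s; V = ΣQ_DR·Δt = 3.478 × 10^5 m³.
Runoff depth d = V / A = 13.58 mm.
C = d / P = 13.58 / 30.9 = 0.44.

C ≈ 0.44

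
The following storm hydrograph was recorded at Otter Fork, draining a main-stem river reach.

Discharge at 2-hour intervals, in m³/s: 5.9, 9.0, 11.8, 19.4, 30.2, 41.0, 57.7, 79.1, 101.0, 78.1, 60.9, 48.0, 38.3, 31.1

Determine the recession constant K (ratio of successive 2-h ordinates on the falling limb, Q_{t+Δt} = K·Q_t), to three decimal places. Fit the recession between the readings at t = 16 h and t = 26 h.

K ≈ 0.790

Using the recession-limb readings at t = 16 h and t = 26 h: Q falls from 101.0 to 31.1 m³/s over 5 intervals.
K = (Q₂/Q₁)^(1/5) = (31.1/101.0)^(1/5) = 0.790.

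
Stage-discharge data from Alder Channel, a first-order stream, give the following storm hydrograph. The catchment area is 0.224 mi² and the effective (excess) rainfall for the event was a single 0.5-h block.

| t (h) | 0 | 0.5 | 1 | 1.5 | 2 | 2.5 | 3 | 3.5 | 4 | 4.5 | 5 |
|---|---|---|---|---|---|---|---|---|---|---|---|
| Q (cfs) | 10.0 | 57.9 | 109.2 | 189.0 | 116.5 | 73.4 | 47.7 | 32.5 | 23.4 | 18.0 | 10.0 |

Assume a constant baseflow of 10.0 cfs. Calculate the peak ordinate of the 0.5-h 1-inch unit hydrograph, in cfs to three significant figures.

Direct runoff: 0.0, 47.9, 99.2, 179.0, 106.5, 63.4, 37.7, 22.5, 13.4, 8.0, 0.0 cfs; ΣQ_DR = 577.6 cfs, peak = 179.0 cfs.
Runoff depth d = ΣQ_DR·Δt / A = 577.6 × 1800 / (0.224 mi²) = 1.998 in.
The 1-inch UH is the DRH scaled by (1 in)/d, so U_p = 179.0 × 1/1.998 = 89.6 cfs.

U_p ≈ 89.6 cfs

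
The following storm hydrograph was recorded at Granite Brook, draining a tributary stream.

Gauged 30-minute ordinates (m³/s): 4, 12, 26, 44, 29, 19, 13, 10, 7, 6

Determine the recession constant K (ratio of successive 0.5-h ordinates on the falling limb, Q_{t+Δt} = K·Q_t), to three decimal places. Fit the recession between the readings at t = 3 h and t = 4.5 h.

K ≈ 0.773

Using the recession-limb readings at t = 3 h and t = 4.5 h: Q falls from 13 to 6 m³/s over 3 intervals.
K = (Q₂/Q₁)^(1/3) = (6/13)^(1/3) = 0.773.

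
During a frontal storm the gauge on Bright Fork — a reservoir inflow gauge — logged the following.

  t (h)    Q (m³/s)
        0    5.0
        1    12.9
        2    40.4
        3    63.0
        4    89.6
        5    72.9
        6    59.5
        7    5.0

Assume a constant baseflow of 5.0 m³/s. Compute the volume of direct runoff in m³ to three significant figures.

Direct-runoff ordinates (Q − Q_b): 0.0, 7.9, 35.4, 58.0, 84.6, 67.9, 54.5, 0.0 m³/s.
ΣQ_DR = 308.3 m³/s.
With Δt = 1 h = 3600 s, V = ΣQ_DR · Δt = 308.3 × 3600 = 1.11 × 10^6 m³.

V ≈ 1.11 × 10^6 m³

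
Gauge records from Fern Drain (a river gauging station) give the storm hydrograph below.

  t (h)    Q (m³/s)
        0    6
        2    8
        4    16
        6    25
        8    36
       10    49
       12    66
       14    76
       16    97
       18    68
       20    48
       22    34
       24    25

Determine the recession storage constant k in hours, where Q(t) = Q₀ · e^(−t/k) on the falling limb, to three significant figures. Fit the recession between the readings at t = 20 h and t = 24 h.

On the falling limb, Q drops from 48 to 25 m³/s between t = 20 h and t = 24 h (Δt = 4 h).
k = −Δt / ln(Q₂/Q₁) = −4 / ln(25/48) = 6.13 h.

k ≈ 6.13 h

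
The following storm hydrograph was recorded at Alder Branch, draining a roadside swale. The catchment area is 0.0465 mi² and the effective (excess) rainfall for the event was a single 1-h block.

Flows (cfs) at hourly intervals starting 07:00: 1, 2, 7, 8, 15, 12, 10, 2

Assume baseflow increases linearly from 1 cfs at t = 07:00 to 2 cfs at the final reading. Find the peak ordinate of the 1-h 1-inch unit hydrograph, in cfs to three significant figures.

Direct runoff: 0.00, 0.86, 5.71, 6.57, 13.43, 10.29, 8.14, 0.00 cfs; ΣQ_DR = 45.00 cfs, peak = 13.43 cfs.
Runoff depth d = ΣQ_DR·Δt / A = 45.00 × 3600 / (0.0465 mi²) = 1.500 in.
The 1-inch UH is the DRH scaled by (1 in)/d, so U_p = 13.43 × 1/1.500 = 8.95 cfs.

U_p ≈ 8.95 cfs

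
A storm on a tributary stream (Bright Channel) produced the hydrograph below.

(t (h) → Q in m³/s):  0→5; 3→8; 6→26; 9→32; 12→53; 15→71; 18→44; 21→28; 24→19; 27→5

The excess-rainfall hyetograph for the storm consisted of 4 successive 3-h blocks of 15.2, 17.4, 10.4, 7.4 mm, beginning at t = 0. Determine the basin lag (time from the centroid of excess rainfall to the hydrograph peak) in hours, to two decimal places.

Centroid of excess rainfall: t_c = Σ P_i·t̄_i / ΣP_i = 5.0952 h (block centres at 1.5, 4.5, 7.5, 10.5 h).
Hydrograph peak occurs at t = 15 h, so basin lag t_L = 15 − 5.0952 = 9.90 h.

t_L ≈ 9.90 h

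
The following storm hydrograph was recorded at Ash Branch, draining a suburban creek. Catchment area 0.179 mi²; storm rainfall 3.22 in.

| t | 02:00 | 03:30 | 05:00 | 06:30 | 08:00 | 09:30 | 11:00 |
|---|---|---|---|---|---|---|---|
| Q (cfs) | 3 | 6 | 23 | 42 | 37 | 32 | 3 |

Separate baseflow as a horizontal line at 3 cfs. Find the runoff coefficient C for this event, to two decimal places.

C ≈ 0.50

ΣQ_DR = 125.0 cfs; V = ΣQ_DR·Δt = 6.750 × 10^5 ft³.
Runoff depth d = V / A = 1.623 in.
C = d / P = 1.623 / 3.22 = 0.50.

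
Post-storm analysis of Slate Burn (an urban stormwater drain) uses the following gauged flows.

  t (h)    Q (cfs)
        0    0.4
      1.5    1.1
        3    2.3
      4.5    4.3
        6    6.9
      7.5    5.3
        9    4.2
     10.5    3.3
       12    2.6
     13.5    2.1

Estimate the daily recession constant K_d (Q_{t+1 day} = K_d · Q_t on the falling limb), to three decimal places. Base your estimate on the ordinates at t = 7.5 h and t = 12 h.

K_d ≈ 0.022

Between t = 7.5 h and t = 12 h the flow falls from 5.3 to 2.6 cfs over 3×1.5 h = 4.5 h.
Per-interval ratio K = (2.6/5.3)^(1/3) = 0.7887; K_d = K^(24/1.5) = 0.022.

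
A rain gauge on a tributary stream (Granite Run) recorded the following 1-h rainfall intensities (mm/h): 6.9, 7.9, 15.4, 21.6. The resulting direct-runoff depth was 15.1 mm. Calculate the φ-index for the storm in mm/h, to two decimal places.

φ ≈ 10.95 mm/h

Only the 2 blocks with intensity above φ contribute runoff: 15.4, 21.6 mm/h.
Σ(I−φ)·Δt = d  ⇒  (15.4+21.6 − 2φ)·1 = 15.1
φ = (37.00 − 15.1/1) / 2 = 10.95 mm/h.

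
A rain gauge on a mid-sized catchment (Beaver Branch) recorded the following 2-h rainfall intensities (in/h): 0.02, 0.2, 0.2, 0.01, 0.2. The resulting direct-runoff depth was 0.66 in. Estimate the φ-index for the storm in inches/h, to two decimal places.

Only the 3 blocks with intensity above φ contribute runoff: 0.2, 0.2, 0.2 in/h.
Σ(I−φ)·Δt = d  ⇒  (0.2+0.2+0.2 − 3φ)·2 = 0.66
φ = (0.6000 − 0.66/2) / 3 = 0.09 in/h.

φ ≈ 0.09 in/h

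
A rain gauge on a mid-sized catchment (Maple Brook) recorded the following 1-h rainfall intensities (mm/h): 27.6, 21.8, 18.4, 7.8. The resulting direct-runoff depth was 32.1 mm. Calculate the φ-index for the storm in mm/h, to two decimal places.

Only the 3 blocks with intensity above φ contribute runoff: 27.6, 21.8, 18.4 mm/h.
Σ(I−φ)·Δt = d  ⇒  (27.6+21.8+18.4 − 3φ)·1 = 32.1
φ = (67.80 − 32.1/1) / 3 = 11.90 mm/h.

φ ≈ 11.90 mm/h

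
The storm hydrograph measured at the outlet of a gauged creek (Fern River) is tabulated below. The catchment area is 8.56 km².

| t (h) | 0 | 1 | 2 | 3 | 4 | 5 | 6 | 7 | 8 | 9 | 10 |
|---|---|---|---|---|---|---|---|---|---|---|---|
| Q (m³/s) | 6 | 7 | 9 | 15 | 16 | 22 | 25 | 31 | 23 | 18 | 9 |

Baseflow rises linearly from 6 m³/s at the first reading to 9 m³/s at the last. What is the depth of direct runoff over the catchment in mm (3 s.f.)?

d ≈ 41.4 mm

Direct runoff: 0.00, 0.70, 2.40, 8.10, 8.80, 14.50, 17.20, 22.90, 14.60, 9.30, 0.00 m³/s; ΣQ_DR = 98.50 m³/s.
V = ΣQ_DR · Δt = 98.50 × 3600 s = 3.546 × 10^5 m³.
Over A = 8.56 km², depth = V / A = 41.4 mm.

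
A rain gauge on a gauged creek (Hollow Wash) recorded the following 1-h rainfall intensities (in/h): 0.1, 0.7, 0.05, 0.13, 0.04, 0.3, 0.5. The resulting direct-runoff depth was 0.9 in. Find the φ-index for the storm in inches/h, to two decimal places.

φ ≈ 0.20 in/h

Only the 3 blocks with intensity above φ contribute runoff: 0.7, 0.3, 0.5 in/h.
Σ(I−φ)·Δt = d  ⇒  (0.7+0.3+0.5 − 3φ)·1 = 0.9
φ = (1.500 − 0.9/1) / 3 = 0.20 in/h.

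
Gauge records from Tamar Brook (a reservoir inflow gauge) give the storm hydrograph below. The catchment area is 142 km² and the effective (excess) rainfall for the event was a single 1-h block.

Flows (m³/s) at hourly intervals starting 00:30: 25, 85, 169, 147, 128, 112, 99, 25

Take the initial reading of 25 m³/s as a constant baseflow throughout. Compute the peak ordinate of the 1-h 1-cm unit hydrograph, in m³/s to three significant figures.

U_p ≈ 96.3 m³/s

Direct runoff: 0.0, 60.0, 144.0, 122.0, 103.0, 87.0, 74.0, 0.0 m³/s; ΣQ_DR = 590.0 m³/s, peak = 144.0 m³/s.
Runoff depth d = ΣQ_DR·Δt / A = 590.0 × 3600 / (142 km²) = 14.96 mm.
The 1-cm UH is the DRH scaled by (10 mm)/d, so U_p = 144.0 × 10/14.96 = 96.3 m³/s.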